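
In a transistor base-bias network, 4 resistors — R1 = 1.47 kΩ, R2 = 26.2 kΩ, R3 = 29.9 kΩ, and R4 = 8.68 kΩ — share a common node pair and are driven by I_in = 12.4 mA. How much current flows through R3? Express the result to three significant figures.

I ≈ 0.478 mA

Total conductance ΣG = 1/1.47 + 1/26.2 + 1/29.9 + 1/8.68 = 0.8671 (units of 1/kΩ).
Current divider: I(R3) = I_in · G_k/ΣG = 12.4 × (0.03344/0.8671) = 12.4 × 0.03857 = 0.4783 mA.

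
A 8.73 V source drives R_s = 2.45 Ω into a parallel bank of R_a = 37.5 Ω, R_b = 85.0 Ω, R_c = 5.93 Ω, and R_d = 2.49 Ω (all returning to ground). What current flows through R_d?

I ≈ 1.41 A

Parallel bank: R_p = 1/(1/37.5 + 1/85.0 + 1/5.93 + 1/2.49) = 1.643 Ω.
V_A by voltage divider: V_A = 8.73 × 1.643/(2.45 + 1.643) = 3.504 V.
Branch current I = V_A/R_d = 3.504/2.49 = 1.407 A.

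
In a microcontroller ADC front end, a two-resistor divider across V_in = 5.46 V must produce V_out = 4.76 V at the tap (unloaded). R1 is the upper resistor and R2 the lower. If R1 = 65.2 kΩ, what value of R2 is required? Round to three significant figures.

R2 ≈ 443 kΩ

The divider ratio is R2/(R1+R2) = 4.76/5.46 = 0.8718.
R2 = R1 · 0.8718/(1 − 0.8718) = 443.4 kΩ.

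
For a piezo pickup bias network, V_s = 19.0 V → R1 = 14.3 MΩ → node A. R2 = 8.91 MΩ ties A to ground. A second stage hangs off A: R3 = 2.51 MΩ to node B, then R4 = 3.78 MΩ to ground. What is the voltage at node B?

V_B ≈ 2.34 V

Node A sees R2 in parallel with the series input of stage 2, R3 + R4 = 6.290 MΩ.
R2 ‖ (R3+R4) = 3.687 MΩ.
First divider: V_A = V_s · 3.687/(14.3 + 3.687) = 3.895 V.
Stage 2 is unloaded, so V_B = V_A · R4/(R3+R4) = 3.895 × 3.78/6.290 = 2.341 V.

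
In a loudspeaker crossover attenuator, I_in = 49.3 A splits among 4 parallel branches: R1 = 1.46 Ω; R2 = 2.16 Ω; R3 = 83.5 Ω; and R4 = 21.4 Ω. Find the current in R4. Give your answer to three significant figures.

I ≈ 1.91 A

Conductances: ΣG = 1/1.46 + 1/2.16 + 1/83.5 + 1/21.4 = 1.207 (1/Ω).
Current divider: I(R4) = I_in · G_k/ΣG = 49.3 × (0.04673/1.207) = 49.3 × 0.03873 = 1.909 A.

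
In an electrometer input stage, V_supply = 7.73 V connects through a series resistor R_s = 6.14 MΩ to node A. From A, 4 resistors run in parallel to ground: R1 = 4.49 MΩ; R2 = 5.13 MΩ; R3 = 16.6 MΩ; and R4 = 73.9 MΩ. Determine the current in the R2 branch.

I ≈ 0.375 µA

Equivalent of the parallel group: R_p = 2.035 MΩ.
V_A = 7.73 × 2.035/8.175 = 1.924 V.
Branch current I = V_A/R2 = 1.924/5.13 = 0.3751 µA.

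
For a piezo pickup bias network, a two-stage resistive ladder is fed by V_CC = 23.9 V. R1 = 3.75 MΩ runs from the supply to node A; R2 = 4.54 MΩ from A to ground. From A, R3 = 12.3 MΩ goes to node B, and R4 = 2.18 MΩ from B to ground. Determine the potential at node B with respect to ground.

The second stage (R3 + R4 = 14.48 MΩ) loads node A in parallel with R2.
Effective lower resistance at A: R2 ‖ 14.48 = 3.456 MΩ.
V_A = 23.9 × 3.456/(3.75 + 3.456) = 11.46 V.
Stage 2 is unloaded, so V_B = V_A · R4/(R3+R4) = 11.46 × 2.18/14.48 = 1.726 V.

V_B ≈ 1.73 V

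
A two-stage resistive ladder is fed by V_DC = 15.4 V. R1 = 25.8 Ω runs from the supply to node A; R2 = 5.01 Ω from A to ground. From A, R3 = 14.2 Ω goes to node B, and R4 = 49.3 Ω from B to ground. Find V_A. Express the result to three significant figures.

V_A ≈ 2.35 V

Node A sees R2 in parallel with the series input of stage 2, R3 + R4 = 63.50 Ω.
R2 ‖ (R3+R4) = 4.644 Ω.
V_A = 15.4 × 4.644/(25.8 + 4.644) = 2.349 V.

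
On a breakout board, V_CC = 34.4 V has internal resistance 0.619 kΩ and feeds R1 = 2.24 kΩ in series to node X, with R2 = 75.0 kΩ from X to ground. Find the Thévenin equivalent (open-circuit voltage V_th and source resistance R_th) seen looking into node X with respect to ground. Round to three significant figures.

R1' = 0.619 + 2.24 = 2.859 kΩ (source resistance + R1).
Open-circuit (no load on X): V_th = V_CC · R2/(R1' + R2) = 34.4 × 75.0/(2.859 + 75.0) = 33.14 V.
Zeroing V_CC shorts the top of R1' to ground, so R_th = R1' ‖ R2 = 2.754 kΩ.

V_th ≈ 33.1 V, R_th ≈ 2.75 kΩ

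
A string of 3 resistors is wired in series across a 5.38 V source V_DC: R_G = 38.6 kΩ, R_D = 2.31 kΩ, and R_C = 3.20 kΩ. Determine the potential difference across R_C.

Total series resistance ΣR = 38.6 + 2.31 + 3.20 = 44.11 kΩ.
V = V_DC · R/ΣR = 5.38 × 0.07255 = 0.3903 V.

V ≈ 0.390 V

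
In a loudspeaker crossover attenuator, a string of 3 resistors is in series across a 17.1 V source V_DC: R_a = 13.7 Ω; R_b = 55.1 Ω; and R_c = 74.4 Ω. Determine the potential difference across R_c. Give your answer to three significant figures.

V ≈ 8.88 V

ΣR = 13.7 + 55.1 + 74.4 = 143.2 Ω.
V = V_DC · R/ΣR = 17.1 × 0.5196 = 8.884 V.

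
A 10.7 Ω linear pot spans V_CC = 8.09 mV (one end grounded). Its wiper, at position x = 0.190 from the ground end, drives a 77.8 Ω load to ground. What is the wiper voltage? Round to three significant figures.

V_out ≈ 1.51 mV

The pot divides into 8.667 Ω above the wiper and 2.033 Ω below.
(x·R_p) ‖ R_L = 1.981 Ω.
Loaded-divider output: V_out = 8.09 × 0.1861 = 1.505 mV.
(Unloaded: V_out = x·V_CC = 1.54 mV.)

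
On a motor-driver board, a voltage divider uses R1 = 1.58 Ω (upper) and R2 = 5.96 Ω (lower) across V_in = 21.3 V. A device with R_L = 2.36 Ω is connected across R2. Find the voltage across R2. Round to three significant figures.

The load sits in parallel with R2, giving an effective lower resistance R2' = R2·R_L/(R2+R_L) = 1.691 Ω.
Voltage divider with the loaded lower leg: V_out = 21.3 × 1.691/(1.58 + 1.691) = 21.3 × 0.5169 = 11.01 V.
(Unloaded it would be 16.8 V; the load pulls it down.)

V_out ≈ 11.0 V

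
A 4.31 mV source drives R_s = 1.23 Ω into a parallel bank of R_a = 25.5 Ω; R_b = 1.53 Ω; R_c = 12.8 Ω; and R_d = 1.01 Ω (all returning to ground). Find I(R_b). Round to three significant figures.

Equivalent of the parallel group: R_p = 0.5678 Ω.
Node voltage V_A = V_in · R_p/(R_s + R_p) = 4.31 × 0.3158 = 1.361 mV.
I(R_b) = V_A / R_b = 1.361/1.53 = 0.8897 mA.

I ≈ 0.890 mA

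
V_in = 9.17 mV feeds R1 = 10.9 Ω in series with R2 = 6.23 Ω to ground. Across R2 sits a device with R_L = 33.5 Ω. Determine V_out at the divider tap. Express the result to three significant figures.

First combine the lower leg with the load: R2 ‖ R_L = 5.253 Ω.
Now apply the divider: V_out = 9.17 × 0.3252 = 2.982 mV.
(Unloaded it would be 3.34 mV; the load pulls it down.)

V_out ≈ 2.98 mV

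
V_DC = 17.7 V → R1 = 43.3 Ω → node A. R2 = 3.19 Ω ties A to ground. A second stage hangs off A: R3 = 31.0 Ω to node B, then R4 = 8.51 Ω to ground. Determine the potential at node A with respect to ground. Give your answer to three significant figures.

The second stage (R3 + R4 = 39.51 Ω) loads node A in parallel with R2.
Effective lower resistance at A: R2 ‖ 39.51 = 2.952 Ω.
So V_A = 17.7 × 0.06382 = 1.130 V.

V_A ≈ 1.13 V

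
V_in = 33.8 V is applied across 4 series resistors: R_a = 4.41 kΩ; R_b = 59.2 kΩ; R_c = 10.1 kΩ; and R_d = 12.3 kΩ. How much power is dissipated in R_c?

ΣR = 86.01 kΩ → I = 33.8/86.01 = 0.3930 mA.
V(R_c) = I·R = 3.969 V; P = V·I = 3.969 × 0.3930 = 1.560 mW.

P ≈ 1.56 mW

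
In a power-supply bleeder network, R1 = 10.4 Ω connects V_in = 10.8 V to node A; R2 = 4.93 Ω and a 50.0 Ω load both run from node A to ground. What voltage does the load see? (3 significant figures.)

R2 ‖ R_L = (4.93 × 50.0)/(4.93 + 50.0) = 4.488 Ω.
Voltage divider with the loaded lower leg: V_out = 10.8 × 4.488/(10.4 + 4.488) = 10.8 × 0.3014 = 3.255 V.

V_out ≈ 3.26 V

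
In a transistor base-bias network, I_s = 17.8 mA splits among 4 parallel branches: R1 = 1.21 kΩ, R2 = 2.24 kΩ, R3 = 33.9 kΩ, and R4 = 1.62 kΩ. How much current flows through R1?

I ≈ 7.66 mA

ΣG = 1/1.21 + 1/2.24 + 1/33.9 + 1/1.62 = 1.920.
Current divider: I(R1) = I_s · G_k/ΣG = 17.8 × (0.8264/1.920) = 17.8 × 0.4305 = 7.663 mA.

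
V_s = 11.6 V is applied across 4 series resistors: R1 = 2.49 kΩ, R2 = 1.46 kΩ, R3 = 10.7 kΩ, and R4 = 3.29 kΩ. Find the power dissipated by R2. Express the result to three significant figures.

P ≈ 0.610 mW

ΣR = 17.94 kΩ → I = 11.6/17.94 = 0.6466 mA.
P(R2) = I²·R2 = (0.6466)² × 1.46 = 0.6104 mW.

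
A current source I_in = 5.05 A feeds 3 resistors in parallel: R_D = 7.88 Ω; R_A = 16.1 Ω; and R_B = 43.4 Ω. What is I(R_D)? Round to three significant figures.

Conductances: ΣG = 1/7.88 + 1/16.1 + 1/43.4 = 0.2121 (1/Ω).
Current divider: I(R_D) = I_in · G_k/ΣG = 5.05 × (0.1269/0.2121) = 5.05 × 0.5984 = 3.022 A.

I ≈ 3.02 A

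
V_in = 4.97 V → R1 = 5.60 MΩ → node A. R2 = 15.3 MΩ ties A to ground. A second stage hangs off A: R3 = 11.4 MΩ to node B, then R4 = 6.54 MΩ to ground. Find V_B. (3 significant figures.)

Node A sees R2 in parallel with the series input of stage 2, R3 + R4 = 17.94 MΩ.
Effective lower resistance at A: R2 ‖ 17.94 = 8.258 MΩ.
So V_A = 4.97 × 0.5959 = 2.962 V.
V_B = V_A × 0.3645 = 1.080 V.

V_B ≈ 1.08 V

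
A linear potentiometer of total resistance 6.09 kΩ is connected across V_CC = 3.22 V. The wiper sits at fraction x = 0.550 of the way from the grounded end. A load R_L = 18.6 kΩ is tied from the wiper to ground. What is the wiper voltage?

Lower segment x·R_p = 3.350 kΩ; upper segment (1−x)·R_p = 2.740 kΩ.
R_L loads the lower segment: effective lower R = 2.838 kΩ.
V_out = 3.22 × 2.838/(2.740 + 2.838) = 1.638 V.

V_out ≈ 1.64 V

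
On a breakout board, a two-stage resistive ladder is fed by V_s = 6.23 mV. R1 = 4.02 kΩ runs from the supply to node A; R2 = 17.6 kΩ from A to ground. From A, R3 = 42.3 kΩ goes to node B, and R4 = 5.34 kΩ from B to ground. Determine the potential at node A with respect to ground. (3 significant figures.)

V_A ≈ 4.75 mV

Looking into the second stage from A: R3 + R4 = 47.64 kΩ appears in parallel with R2.
R2 ‖ (R3+R4) = 12.85 kΩ.
So V_A = 6.23 × 0.7617 = 4.746 mV.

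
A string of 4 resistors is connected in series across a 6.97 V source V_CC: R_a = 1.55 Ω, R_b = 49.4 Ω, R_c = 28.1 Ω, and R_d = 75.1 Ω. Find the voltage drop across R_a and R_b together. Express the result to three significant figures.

V ≈ 2.30 V

Total series resistance ΣR = 1.55 + 49.4 + 28.1 + 75.1 = 154.2 Ω.
R_{R_a..R_b} = 1.55 + 49.4 = 50.95 Ω.
Voltage divider: V = V_CC · (50.95 / 154.2) = 6.97 × 0.3305 = 2.304 V.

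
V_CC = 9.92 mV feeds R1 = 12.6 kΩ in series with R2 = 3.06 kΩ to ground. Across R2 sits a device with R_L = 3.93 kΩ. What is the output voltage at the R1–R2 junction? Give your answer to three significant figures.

First combine the lower leg with the load: R2 ‖ R_L = 1.720 kΩ.
Then V_out = V_CC · R2'/(R1 + R2') = 9.92 × 1.720/14.32 = 1.192 mV.

V_out ≈ 1.19 mV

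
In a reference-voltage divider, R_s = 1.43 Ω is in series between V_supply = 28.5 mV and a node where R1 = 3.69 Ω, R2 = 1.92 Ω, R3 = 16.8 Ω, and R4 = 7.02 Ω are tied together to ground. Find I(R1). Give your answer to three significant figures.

Parallel bank: R_p = 1/(1/3.69 + 1/1.92 + 1/16.8 + 1/7.02) = 1.006 Ω.
V_A = 28.5 × 1.006/2.436 = 11.77 mV.
I(R1) = V_A / R1 = 11.77/3.69 = 3.190 mA.

I ≈ 3.19 mA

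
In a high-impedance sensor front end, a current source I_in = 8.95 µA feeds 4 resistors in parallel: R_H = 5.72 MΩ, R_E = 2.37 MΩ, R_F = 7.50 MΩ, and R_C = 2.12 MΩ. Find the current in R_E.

I ≈ 3.14 µA

Conductances: ΣG = 1/5.72 + 1/2.37 + 1/7.50 + 1/2.12 = 1.202 (1/MΩ).
R_E takes the fraction G_k/ΣG = 0.4219/1.202 = 0.3511, so I = 8.95 × 0.3511 = 3.142 µA.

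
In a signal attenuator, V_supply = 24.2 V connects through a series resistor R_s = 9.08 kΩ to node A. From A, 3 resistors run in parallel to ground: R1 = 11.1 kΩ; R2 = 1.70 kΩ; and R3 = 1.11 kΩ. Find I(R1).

I ≈ 0.142 mA

Equivalent of the parallel group: R_p = 0.6332 kΩ.
V_A by voltage divider: V_A = 24.2 × 0.6332/(9.08 + 0.6332) = 1.578 V.
Branch current I = V_A/R1 = 1.578/11.1 = 0.1421 mA.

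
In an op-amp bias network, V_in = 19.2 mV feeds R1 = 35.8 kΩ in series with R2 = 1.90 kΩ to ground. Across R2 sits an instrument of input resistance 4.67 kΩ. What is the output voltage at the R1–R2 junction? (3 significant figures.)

The load sits in parallel with R2, giving an effective lower resistance R2' = R2·R_L/(R2+R_L) = 1.351 kΩ.
Now apply the divider: V_out = 19.2 × 0.03635 = 0.6980 mV.
(Unloaded it would be 0.968 mV; the load pulls it down.)

V_out ≈ 0.698 mV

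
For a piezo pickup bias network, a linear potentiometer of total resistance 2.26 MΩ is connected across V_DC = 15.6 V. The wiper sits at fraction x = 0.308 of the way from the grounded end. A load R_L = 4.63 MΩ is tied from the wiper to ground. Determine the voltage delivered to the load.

Lower segment x·R_p = 0.6961 MΩ; upper segment (1−x)·R_p = 1.564 MΩ.
(x·R_p) ‖ R_L = 0.6051 MΩ.
V_out = 15.6 × 0.6051/(1.564 + 0.6051) = 4.352 V.
(Unloaded: V_out = x·V_DC = 4.80 V.)

V_out ≈ 4.35 V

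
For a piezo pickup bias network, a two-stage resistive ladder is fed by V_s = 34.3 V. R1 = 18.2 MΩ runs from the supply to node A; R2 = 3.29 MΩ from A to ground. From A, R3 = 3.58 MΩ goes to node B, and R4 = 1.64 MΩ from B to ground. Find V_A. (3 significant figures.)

V_A ≈ 3.42 V

Looking into the second stage from A: R3 + R4 = 5.220 MΩ appears in parallel with R2.
R2 ‖ (R3+R4) = 2.018 MΩ.
So V_A = 34.3 × 0.09982 = 3.424 V.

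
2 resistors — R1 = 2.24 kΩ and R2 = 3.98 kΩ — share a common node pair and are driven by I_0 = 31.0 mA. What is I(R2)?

I ≈ 11.2 mA

With just two branches, the current splits inversely with resistance.
So I = 31.0 × 2.24/6.220 = 11.16 mA.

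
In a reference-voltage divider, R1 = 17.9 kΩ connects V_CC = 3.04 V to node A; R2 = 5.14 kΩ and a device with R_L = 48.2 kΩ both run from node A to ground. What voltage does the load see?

The load sits in parallel with R2, giving an effective lower resistance R2' = R2·R_L/(R2+R_L) = 4.645 kΩ.
Then V_out = V_CC · R2'/(R1 + R2') = 3.04 × 4.645/22.54 = 0.6263 V.

V_out ≈ 0.626 V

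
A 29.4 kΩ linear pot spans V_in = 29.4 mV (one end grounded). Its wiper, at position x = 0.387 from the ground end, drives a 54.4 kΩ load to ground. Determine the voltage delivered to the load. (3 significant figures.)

V_out ≈ 10.1 mV

The pot divides into 18.02 kΩ above the wiper and 11.38 kΩ below.
(x·R_p) ‖ R_L = 9.410 kΩ.
Then V_out = V_in · 9.410/(18.02 + 9.410) = 10.08 mV.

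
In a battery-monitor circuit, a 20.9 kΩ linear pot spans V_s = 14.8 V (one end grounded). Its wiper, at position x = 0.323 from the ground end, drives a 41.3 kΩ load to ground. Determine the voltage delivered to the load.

V_out ≈ 4.30 V

The pot divides into 14.15 kΩ above the wiper and 6.751 kΩ below.
R_L loads the lower segment: effective lower R = 5.802 kΩ.
Then V_out = V_s · 5.802/(14.15 + 5.802) = 4.304 V.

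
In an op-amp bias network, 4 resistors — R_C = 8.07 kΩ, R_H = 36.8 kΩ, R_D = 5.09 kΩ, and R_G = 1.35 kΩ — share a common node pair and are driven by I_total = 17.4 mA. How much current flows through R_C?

Total conductance ΣG = 1/8.07 + 1/36.8 + 1/5.09 + 1/1.35 = 1.088 (units of 1/kΩ).
R_C takes the fraction G_k/ΣG = 0.1239/1.088 = 0.1139, so I = 17.4 × 0.1139 = 1.981 mA.

I ≈ 1.98 mA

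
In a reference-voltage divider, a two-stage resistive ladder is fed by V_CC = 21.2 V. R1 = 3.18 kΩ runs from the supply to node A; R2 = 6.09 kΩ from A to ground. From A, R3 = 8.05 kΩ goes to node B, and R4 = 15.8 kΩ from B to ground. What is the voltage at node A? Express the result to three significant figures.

V_A ≈ 12.8 V

The second stage (R3 + R4 = 23.85 kΩ) loads node A in parallel with R2.
R2 ‖ (R3+R4) = 4.851 kΩ.
First divider: V_A = V_CC · 4.851/(3.18 + 4.851) = 12.81 V.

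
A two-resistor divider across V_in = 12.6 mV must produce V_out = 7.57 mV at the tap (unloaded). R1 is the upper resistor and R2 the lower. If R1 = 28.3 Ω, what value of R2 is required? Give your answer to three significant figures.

R2 ≈ 42.6 Ω

Required fraction k = V_out/V_in = 0.6008.
So R2 = R1 · V_out/(V_in − V_out) = 28.3 × 7.57/(12.6 − 7.57) = 28.3 × 1.505 = 42.59 Ω.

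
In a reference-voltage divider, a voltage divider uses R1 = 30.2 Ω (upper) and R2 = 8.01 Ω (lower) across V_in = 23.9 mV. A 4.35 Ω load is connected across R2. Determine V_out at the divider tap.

V_out ≈ 2.04 mV

The load sits in parallel with R2, giving an effective lower resistance R2' = R2·R_L/(R2+R_L) = 2.819 Ω.
Now apply the divider: V_out = 23.9 × 0.08538 = 2.040 mV.
(Unloaded it would be 5.01 mV; the load pulls it down.)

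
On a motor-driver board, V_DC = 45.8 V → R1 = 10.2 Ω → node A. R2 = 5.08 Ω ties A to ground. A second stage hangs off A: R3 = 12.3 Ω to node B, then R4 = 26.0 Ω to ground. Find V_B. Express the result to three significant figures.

Looking into the second stage from A: R3 + R4 = 38.30 Ω appears in parallel with R2.
R2 ‖ (R3+R4) = 4.485 Ω.
So V_A = 45.8 × 0.3054 = 13.99 V.
V_B = V_A × 0.6789 = 9.496 V.

V_B ≈ 9.50 V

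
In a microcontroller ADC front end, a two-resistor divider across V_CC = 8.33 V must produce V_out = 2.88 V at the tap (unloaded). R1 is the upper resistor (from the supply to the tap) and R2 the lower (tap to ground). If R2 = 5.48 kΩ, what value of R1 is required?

Required fraction k = V_out/V_CC = 0.3457.
Rearranging, R1 = R2·(1−k)/k = 5.48 × 1.892 = 10.37 kΩ.

R1 ≈ 10.4 kΩ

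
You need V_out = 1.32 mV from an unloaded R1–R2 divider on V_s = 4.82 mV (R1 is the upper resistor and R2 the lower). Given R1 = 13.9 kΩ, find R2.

The divider ratio is R2/(R1+R2) = 1.32/4.82 = 0.2739.
So R2 = R1 · V_out/(V_s − V_out) = 13.9 × 1.32/(4.82 − 1.32) = 13.9 × 0.3771 = 5.242 kΩ.

R2 ≈ 5.24 kΩ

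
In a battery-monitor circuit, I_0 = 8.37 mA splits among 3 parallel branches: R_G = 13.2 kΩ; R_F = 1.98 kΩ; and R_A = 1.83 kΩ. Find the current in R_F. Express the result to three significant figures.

ΣG = 1/13.2 + 1/1.98 + 1/1.83 = 1.127.
Current divider: I(R_F) = I_0 · G_k/ΣG = 8.37 × (0.5051/1.127) = 8.37 × 0.4480 = 3.750 mA.

I ≈ 3.75 mA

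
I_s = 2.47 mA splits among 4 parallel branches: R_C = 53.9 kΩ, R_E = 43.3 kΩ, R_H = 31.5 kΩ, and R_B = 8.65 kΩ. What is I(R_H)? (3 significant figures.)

Total conductance ΣG = 1/53.9 + 1/43.3 + 1/31.5 + 1/8.65 = 0.1890 (units of 1/kΩ).
By the current-divider rule, I = I_s · G_k/ΣG = 2.47 × 0.1680 = 0.4149 mA.

I ≈ 0.415 mA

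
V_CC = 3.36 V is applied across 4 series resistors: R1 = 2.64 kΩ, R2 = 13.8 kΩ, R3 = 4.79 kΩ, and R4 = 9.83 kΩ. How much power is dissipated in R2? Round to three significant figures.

ΣR = 31.06 kΩ → I = 3.36/31.06 = 0.1082 mA.
P = I²R = 0.01170 × 13.8 = 0.1615 mW.

P ≈ 0.161 mW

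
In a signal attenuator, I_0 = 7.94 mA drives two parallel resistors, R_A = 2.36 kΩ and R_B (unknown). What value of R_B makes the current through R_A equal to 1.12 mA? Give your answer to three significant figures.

The fraction through R_A equals R_B/(R_A+R_B).
With f = 0.1411, R_B = R_A · f/(1−f) = 2.36 × 0.1642 = 0.3876 kΩ.

R_B ≈ 0.388 kΩ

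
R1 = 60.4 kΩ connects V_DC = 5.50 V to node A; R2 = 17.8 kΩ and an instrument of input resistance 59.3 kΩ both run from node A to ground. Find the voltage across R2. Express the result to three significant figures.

V_out ≈ 1.02 V

The load sits in parallel with R2, giving an effective lower resistance R2' = R2·R_L/(R2+R_L) = 13.69 kΩ.
Voltage divider with the loaded lower leg: V_out = 5.50 × 13.69/(60.4 + 13.69) = 5.50 × 0.1848 = 1.016 V.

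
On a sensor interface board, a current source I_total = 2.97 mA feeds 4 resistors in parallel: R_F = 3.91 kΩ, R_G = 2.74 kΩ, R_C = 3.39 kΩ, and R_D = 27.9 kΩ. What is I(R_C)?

I ≈ 0.921 mA

ΣG = 1/3.91 + 1/2.74 + 1/3.39 + 1/27.9 = 0.9515.
R_C takes the fraction G_k/ΣG = 0.2950/0.9515 = 0.3100, so I = 2.97 × 0.3100 = 0.9207 mA.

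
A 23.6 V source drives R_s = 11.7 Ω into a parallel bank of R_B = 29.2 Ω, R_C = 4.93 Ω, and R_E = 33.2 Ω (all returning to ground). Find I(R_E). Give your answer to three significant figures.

I ≈ 0.172 A

Combine the parallel branches: R_p = (1/29.2 + 1/4.93 + 1/33.2)⁻¹ = 3.742 Ω.
Node voltage V_A = V_in · R_p/(R_s + R_p) = 23.6 × 0.2423 = 5.719 V.
I(R_E) = V_A / R_E = 5.719/33.2 = 0.1723 A.
(Equivalently: I_total = 1.528 A, then current-divider fraction G_k/ΣG = 0.1127.)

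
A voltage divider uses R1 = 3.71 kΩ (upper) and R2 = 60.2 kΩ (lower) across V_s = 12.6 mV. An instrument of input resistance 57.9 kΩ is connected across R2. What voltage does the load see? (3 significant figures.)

V_out ≈ 11.2 mV

The load sits in parallel with R2, giving an effective lower resistance R2' = R2·R_L/(R2+R_L) = 29.51 kΩ.
Now apply the divider: V_out = 12.6 × 0.8883 = 11.19 mV.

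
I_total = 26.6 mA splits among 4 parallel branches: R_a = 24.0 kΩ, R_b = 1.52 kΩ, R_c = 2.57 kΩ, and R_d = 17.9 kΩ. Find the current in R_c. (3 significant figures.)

I ≈ 9.04 mA

ΣG = 1/24.0 + 1/1.52 + 1/2.57 + 1/17.9 = 1.145.
R_c takes the fraction G_k/ΣG = 0.3891/1.145 = 0.3400, so I = 26.6 × 0.3400 = 9.043 mA.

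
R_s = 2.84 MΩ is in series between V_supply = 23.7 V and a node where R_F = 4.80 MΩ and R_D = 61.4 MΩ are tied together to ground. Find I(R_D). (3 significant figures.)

I ≈ 0.236 µA

Equivalent of the parallel group: R_p = 4.452 MΩ.
V_A by voltage divider: V_A = 23.7 × 4.452/(2.84 + 4.452) = 14.47 V.
I(R_D) = V_A / R_D = 14.47/61.4 = 0.2357 µA.
(Check via current divider: I_total = 3.250 µA; share G_k/ΣG = 0.07251 → same result.)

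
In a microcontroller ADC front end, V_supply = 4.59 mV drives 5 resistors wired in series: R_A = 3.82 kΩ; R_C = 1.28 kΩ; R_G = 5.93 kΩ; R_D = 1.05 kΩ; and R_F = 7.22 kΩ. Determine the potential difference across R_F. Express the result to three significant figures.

ΣR = 3.82 + 1.28 + 5.93 + 1.05 + 7.22 = 19.30 kΩ.
Voltage divider: V = V_supply · (7.220 / 19.30) = 4.59 × 0.3741 = 1.717 mV.

V ≈ 1.72 mV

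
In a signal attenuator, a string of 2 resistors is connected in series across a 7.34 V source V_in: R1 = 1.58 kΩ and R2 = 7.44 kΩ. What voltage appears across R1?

V ≈ 1.29 V

Total series resistance ΣR = 1.58 + 7.44 = 9.020 kΩ.
V = V_in · R/ΣR = 7.34 × 0.1752 = 1.286 V.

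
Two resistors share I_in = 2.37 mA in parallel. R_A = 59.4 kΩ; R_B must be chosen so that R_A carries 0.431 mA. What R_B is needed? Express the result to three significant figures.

The fraction through R_A equals R_B/(R_A+R_B).
0.431/2.37 = R_B/(R_A + R_B) → R_B = R_A · (0.1819)/(1 − 0.1819) = 59.4 × 0.2223 = 13.20 kΩ.

R_B ≈ 13.2 kΩ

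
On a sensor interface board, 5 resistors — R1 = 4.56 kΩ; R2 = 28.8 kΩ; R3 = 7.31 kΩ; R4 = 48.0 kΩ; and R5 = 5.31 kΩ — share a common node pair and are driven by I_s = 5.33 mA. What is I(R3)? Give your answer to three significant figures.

Conductances: ΣG = 1/4.56 + 1/28.8 + 1/7.31 + 1/48.0 + 1/5.31 = 0.6000 (1/kΩ).
By the current-divider rule, I = I_s · G_k/ΣG = 5.33 × 0.2280 = 1.215 mA.

I ≈ 1.22 mA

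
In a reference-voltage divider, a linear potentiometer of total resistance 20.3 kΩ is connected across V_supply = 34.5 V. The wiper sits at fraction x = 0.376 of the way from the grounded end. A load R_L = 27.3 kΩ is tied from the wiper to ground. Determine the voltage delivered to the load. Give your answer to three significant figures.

Split the track: R_lower = x·R_p = 7.633 kΩ, R_upper = (1−x)·R_p = 12.67 kΩ.
Lower segment in parallel with the load: 7.633 ‖ 27.3 = 5.965 kΩ.
V_out = 34.5 × 5.965/(12.67 + 5.965) = 11.05 V.
(Unloaded: V_out = x·V_supply = 13.0 V.)

V_out ≈ 11.0 V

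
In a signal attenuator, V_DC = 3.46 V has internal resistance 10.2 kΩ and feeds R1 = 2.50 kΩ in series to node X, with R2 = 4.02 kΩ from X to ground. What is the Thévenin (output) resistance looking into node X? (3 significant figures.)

R_th ≈ 3.05 kΩ

R1' = 10.2 + 2.50 = 12.70 kΩ (source resistance + R1).
Zeroing V_DC shorts the top of R1' to ground, so R_th = R1' ‖ R2 = 3.053 kΩ.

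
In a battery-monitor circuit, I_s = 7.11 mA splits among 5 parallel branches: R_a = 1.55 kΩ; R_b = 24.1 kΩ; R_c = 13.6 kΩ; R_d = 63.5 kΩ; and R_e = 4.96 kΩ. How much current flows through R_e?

ΣG = 1/1.55 + 1/24.1 + 1/13.6 + 1/63.5 + 1/4.96 = 0.9775.
By the current-divider rule, I = I_s · G_k/ΣG = 7.11 × 0.2062 = 1.466 mA.

I ≈ 1.47 mA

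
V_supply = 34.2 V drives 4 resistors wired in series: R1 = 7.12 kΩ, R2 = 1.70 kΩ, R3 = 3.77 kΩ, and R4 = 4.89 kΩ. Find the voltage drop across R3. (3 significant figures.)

ΣR = 7.12 + 1.70 + 3.77 + 4.89 = 17.48 kΩ.
V = V_supply · R/ΣR = 34.2 × 0.2157 = 7.376 V.

V ≈ 7.38 V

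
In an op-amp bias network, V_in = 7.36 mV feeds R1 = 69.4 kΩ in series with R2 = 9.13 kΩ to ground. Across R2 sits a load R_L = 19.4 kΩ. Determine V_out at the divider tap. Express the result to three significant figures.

First combine the lower leg with the load: R2 ‖ R_L = 6.208 kΩ.
Then V_out = V_in · R2'/(R1 + R2') = 7.36 × 6.208/75.61 = 0.6043 mV.

V_out ≈ 0.604 mV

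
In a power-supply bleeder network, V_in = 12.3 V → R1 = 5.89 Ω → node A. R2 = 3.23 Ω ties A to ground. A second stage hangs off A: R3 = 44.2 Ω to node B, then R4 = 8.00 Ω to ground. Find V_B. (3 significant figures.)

Looking into the second stage from A: R3 + R4 = 52.20 Ω appears in parallel with R2.
Effective lower resistance at A: R2 ‖ 52.20 = 3.042 Ω.
V_A = 12.3 × 3.042/(5.89 + 3.042) = 4.189 V.
Stage 2 is unloaded, so V_B = V_A · R4/(R3+R4) = 4.189 × 8.00/52.20 = 0.6420 V.

V_B ≈ 0.642 V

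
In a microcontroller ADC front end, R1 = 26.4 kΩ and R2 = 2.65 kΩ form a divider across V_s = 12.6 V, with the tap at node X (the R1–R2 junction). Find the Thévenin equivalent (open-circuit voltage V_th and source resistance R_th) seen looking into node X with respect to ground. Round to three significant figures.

V_th ≈ 1.15 V, R_th ≈ 2.41 kΩ

V_th is the unloaded tap voltage: V_s · R2/(R1+R2) = 12.6 × 0.09122 = 1.149 V.
Looking into X with the source shorted: R_th = R1·R2/(R1+R2) = 26.40 × 2.65/29.05 = 2.408 kΩ.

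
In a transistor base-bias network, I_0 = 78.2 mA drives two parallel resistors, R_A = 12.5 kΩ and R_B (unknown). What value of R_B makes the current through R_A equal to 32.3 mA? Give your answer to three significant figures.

In a two-way split, I_A/I_0 = R_B/(R_A + R_B).
With f = 0.4130, R_B = R_A · f/(1−f) = 12.5 × 0.7037 = 8.796 kΩ.

R_B ≈ 8.80 kΩ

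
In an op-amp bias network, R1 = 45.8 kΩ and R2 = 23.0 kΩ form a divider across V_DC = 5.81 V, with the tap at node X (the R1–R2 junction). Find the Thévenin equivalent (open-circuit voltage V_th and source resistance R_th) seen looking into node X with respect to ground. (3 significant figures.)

Open-circuit (no load on X): V_th = V_DC · R2/(R1 + R2) = 5.81 × 23.0/(45.80 + 23.0) = 1.942 V.
With V_DC suppressed (replaced by a short), R_th = R1 ‖ R2 = (45.80 × 23.0)/(45.80 + 23.0) = 15.31 kΩ.

V_th ≈ 1.94 V, R_th ≈ 15.3 kΩ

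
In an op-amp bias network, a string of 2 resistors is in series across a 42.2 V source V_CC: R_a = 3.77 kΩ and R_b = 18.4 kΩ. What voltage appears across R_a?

Total series resistance ΣR = 3.77 + 18.4 = 22.17 kΩ.
V = V_CC · R/ΣR = 42.2 × 0.1700 = 7.176 V.

V ≈ 7.18 V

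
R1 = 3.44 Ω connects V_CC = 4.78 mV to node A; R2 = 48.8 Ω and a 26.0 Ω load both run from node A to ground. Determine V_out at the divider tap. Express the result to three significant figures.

V_out ≈ 3.97 mV

First combine the lower leg with the load: R2 ‖ R_L = 16.96 Ω.
Then V_out = V_CC · R2'/(R1 + R2') = 4.78 × 16.96/20.40 = 3.974 mV.
(Unloaded it would be 4.47 mV; the load pulls it down.)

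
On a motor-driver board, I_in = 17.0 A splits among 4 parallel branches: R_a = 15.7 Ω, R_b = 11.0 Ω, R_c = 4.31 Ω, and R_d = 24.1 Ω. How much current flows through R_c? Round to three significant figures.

Total conductance ΣG = 1/15.7 + 1/11.0 + 1/4.31 + 1/24.1 = 0.4281 (units of 1/Ω).
By the current-divider rule, I = I_in · G_k/ΣG = 17.0 × 0.5420 = 9.213 A.

I ≈ 9.21 A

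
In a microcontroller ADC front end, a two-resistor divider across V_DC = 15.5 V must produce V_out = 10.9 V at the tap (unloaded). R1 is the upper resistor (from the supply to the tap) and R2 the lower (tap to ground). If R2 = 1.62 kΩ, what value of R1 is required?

Required fraction k = V_out/V_DC = 0.7032.
R1 = R2·(1/k − 1) = 1.62 × 0.4220 = 0.6837 kΩ.

R1 ≈ 0.684 kΩ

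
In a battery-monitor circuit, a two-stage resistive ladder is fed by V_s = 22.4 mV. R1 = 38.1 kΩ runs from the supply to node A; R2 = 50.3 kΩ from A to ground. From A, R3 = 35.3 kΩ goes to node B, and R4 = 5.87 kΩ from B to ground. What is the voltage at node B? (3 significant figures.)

V_B ≈ 1.19 mV

Node A sees R2 in parallel with the series input of stage 2, R3 + R4 = 41.17 kΩ.
Effective lower resistance at A: R2 ‖ 41.17 = 22.64 kΩ.
So V_A = 22.4 × 0.3727 = 8.349 mV.
Then the unloaded second divider: V_B = V_A × R4/(R3+R4) = 8.349 × 0.1426 = 1.190 mV.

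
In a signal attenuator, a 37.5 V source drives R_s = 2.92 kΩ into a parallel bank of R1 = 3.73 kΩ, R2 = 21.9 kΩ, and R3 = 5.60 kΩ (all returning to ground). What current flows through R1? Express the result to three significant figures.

I ≈ 4.12 mA

Parallel bank: R_p = 1/(1/3.73 + 1/21.9 + 1/5.60) = 2.031 kΩ.
V_A by voltage divider: V_A = 37.5 × 2.031/(2.92 + 2.031) = 15.38 V.
Branch current I = V_A/R1 = 15.38/3.73 = 4.124 mA.
(Check via current divider: I_total = 7.574 mA; share G_k/ΣG = 0.5445 → same result.)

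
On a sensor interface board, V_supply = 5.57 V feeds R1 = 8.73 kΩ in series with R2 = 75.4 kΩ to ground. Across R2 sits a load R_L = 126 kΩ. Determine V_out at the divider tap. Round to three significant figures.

V_out ≈ 4.70 V

R2 ‖ R_L = (75.4 × 126)/(75.4 + 126) = 47.17 kΩ.
Now apply the divider: V_out = 5.57 × 0.8438 = 4.700 V.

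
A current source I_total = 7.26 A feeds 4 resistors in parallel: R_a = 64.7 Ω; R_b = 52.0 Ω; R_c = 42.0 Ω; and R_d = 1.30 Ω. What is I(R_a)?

Conductances: ΣG = 1/64.7 + 1/52.0 + 1/42.0 + 1/1.30 = 0.8277 (1/Ω).
R_a takes the fraction G_k/ΣG = 0.01546/0.8277 = 0.01867, so I = 7.26 × 0.01867 = 0.1356 A.

I ≈ 0.136 A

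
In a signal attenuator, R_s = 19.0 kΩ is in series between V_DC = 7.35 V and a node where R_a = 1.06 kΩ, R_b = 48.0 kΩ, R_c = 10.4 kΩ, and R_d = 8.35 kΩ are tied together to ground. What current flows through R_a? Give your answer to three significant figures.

I ≈ 0.296 mA

Equivalent of the parallel group: R_p = 0.8474 kΩ.
V_A by voltage divider: V_A = 7.35 × 0.8474/(19.0 + 0.8474) = 0.3138 V.
Branch current I = V_A/R_a = 0.3138/1.06 = 0.2960 mA.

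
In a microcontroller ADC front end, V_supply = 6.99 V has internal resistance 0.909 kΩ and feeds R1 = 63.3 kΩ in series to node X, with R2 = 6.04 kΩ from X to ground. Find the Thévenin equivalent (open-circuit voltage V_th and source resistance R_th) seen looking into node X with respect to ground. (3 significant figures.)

V_th ≈ 0.601 V, R_th ≈ 5.52 kΩ

R1' = 0.909 + 63.3 = 64.21 kΩ (source resistance + R1).
V_th is the unloaded tap voltage: V_supply · R2/(R1'+R2) = 6.99 × 0.08598 = 0.6010 V.
With V_supply suppressed (replaced by a short), R_th = R1' ‖ R2 = (64.21 × 6.04)/(64.21 + 6.04) = 5.521 kΩ.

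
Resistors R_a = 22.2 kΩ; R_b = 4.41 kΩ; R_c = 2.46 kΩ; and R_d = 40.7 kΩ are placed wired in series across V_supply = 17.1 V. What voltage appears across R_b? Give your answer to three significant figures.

Series total: ΣR = 22.2 + 4.41 + 2.46 + 40.7 = 69.77 kΩ.
Voltage divider: V = V_supply · (4.410 / 69.77) = 17.1 × 0.06321 = 1.081 V.

V ≈ 1.08 V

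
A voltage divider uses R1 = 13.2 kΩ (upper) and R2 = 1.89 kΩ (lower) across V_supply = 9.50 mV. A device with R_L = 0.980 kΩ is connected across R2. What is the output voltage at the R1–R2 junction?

V_out ≈ 0.443 mV

R2 ‖ R_L = (1.89 × 0.980)/(1.89 + 0.980) = 0.6454 kΩ.
Then V_out = V_supply · R2'/(R1 + R2') = 9.50 × 0.6454/13.85 = 0.4428 mV.
(Unloaded it would be 1.19 mV; the load pulls it down.)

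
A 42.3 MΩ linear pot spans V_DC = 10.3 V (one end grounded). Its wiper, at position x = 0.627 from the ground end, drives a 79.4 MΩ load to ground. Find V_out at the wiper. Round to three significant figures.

Split the track: R_lower = x·R_p = 26.52 MΩ, R_upper = (1−x)·R_p = 15.78 MΩ.
Lower segment in parallel with the load: 26.52 ‖ 79.4 = 19.88 MΩ.
Loaded-divider output: V_out = 10.3 × 0.5575 = 5.743 V.
(Unloaded: V_out = x·V_DC = 6.46 V.)

V_out ≈ 5.74 V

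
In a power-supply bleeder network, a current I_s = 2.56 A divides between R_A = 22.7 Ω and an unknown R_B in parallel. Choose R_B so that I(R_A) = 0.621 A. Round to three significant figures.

R_B ≈ 7.27 Ω

The fraction through R_A equals R_B/(R_A+R_B).
With f = 0.2426, R_B = R_A · f/(1−f) = 22.7 × 0.3203 = 7.270 Ω.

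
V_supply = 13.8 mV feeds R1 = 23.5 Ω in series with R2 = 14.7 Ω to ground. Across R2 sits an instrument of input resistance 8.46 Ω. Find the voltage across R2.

The load sits in parallel with R2, giving an effective lower resistance R2' = R2·R_L/(R2+R_L) = 5.370 Ω.
Voltage divider with the loaded lower leg: V_out = 13.8 × 5.370/(23.5 + 5.370) = 13.8 × 0.1860 = 2.567 mV.
(Unloaded it would be 5.31 mV; the load pulls it down.)

V_out ≈ 2.57 mV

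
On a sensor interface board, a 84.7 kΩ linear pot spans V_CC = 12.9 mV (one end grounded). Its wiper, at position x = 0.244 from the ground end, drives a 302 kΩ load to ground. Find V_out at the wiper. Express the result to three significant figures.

The pot divides into 64.03 kΩ above the wiper and 20.67 kΩ below.
Lower segment in parallel with the load: 20.67 ‖ 302 = 19.34 kΩ.
Loaded-divider output: V_out = 12.9 × 0.2320 = 2.993 mV.

V_out ≈ 2.99 mV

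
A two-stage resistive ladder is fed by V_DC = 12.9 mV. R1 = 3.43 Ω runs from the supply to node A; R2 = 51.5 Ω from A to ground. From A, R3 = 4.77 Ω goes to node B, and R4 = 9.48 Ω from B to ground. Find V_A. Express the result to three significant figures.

V_A ≈ 9.87 mV

The second stage (R3 + R4 = 14.25 Ω) loads node A in parallel with R2.
R2 ‖ (R3+R4) = 11.16 Ω.
V_A = 12.9 × 11.16/(3.43 + 11.16) = 9.868 mV.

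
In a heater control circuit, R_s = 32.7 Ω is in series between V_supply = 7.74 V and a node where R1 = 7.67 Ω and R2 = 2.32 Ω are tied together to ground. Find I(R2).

I ≈ 0.172 A

Equivalent of the parallel group: R_p = 1.781 Ω.
Node voltage V_A = V_supply · R_p/(R_s + R_p) = 7.74 × 0.05166 = 0.3998 V.
Branch current I = V_A/R2 = 0.3998/2.32 = 0.1723 A.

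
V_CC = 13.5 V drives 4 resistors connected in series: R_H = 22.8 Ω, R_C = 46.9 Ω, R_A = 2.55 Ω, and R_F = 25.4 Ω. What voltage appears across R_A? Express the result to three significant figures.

ΣR = 22.8 + 46.9 + 2.55 + 25.4 = 97.65 Ω.
By the voltage-divider rule, V = 13.5 × 2.550/97.65 = 0.3525 V.

V ≈ 0.353 V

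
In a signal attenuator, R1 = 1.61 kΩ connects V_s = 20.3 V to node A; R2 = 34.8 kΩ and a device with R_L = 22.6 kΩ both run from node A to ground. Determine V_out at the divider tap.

V_out ≈ 18.2 V

R2 ‖ R_L = (34.8 × 22.6)/(34.8 + 22.6) = 13.70 kΩ.
Then V_out = V_s · R2'/(R1 + R2') = 20.3 × 13.70/15.31 = 18.17 V.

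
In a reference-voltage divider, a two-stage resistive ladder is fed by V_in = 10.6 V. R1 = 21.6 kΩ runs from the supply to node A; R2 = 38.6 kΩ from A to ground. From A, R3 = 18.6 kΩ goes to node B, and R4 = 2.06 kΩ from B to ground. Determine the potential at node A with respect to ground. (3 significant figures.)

V_A ≈ 4.07 V

Looking into the second stage from A: R3 + R4 = 20.66 kΩ appears in parallel with R2.
Effective lower resistance at A: R2 ‖ 20.66 = 13.46 kΩ.
V_A = 10.6 × 13.46/(21.6 + 13.46) = 4.069 V.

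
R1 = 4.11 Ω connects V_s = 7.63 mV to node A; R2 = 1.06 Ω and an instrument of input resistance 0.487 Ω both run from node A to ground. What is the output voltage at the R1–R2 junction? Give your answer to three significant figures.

V_out ≈ 0.573 mV

The load sits in parallel with R2, giving an effective lower resistance R2' = R2·R_L/(R2+R_L) = 0.3337 Ω.
Voltage divider with the loaded lower leg: V_out = 7.63 × 0.3337/(4.11 + 0.3337) = 7.63 × 0.07509 = 0.5730 mV.
(Unloaded it would be 1.56 mV; the load pulls it down.)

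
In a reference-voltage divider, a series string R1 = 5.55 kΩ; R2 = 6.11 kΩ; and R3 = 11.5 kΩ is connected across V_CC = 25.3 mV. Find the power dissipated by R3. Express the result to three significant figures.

P ≈ 13.7 nW

The common current is I = 25.3/23.16 = 1.092 µA.
V(R3) = I·R = 12.56 mV; P = V·I = 12.56 × 1.092 = 13.72 nW.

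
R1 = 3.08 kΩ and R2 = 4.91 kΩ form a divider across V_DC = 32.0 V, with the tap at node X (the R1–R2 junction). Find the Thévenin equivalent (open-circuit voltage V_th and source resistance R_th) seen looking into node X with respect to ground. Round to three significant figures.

Open-circuit (no load on X): V_th = V_DC · R2/(R1 + R2) = 32.0 × 4.91/(3.080 + 4.91) = 19.66 V.
Looking into X with the source shorted: R_th = R1·R2/(R1+R2) = 3.080 × 4.91/7.990 = 1.893 kΩ.

V_th ≈ 19.7 V, R_th ≈ 1.89 kΩ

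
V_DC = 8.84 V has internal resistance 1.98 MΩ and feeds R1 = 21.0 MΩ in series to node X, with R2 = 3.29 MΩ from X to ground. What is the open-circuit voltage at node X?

R1' = 1.98 + 21.0 = 22.98 MΩ (source resistance + R1).
V_th is the unloaded tap voltage: V_DC · R2/(R1'+R2) = 8.84 × 0.1252 = 1.107 V.

V_th ≈ 1.11 V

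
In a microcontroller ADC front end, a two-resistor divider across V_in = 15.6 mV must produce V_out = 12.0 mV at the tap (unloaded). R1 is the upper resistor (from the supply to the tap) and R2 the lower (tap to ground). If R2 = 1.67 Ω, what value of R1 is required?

R1 ≈ 0.501 Ω

The divider ratio is R2/(R1+R2) = 12.0/15.6 = 0.7692.
R1 = R2·(1/k − 1) = 1.67 × 0.3000 = 0.5010 Ω.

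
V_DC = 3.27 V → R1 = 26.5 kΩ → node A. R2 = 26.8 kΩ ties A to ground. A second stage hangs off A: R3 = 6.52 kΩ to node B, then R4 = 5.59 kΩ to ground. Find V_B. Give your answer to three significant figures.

V_B ≈ 0.361 V

Looking into the second stage from A: R3 + R4 = 12.11 kΩ appears in parallel with R2.
R2 ‖ (R3+R4) = 8.341 kΩ.
First divider: V_A = V_DC · 8.341/(26.5 + 8.341) = 0.7828 V.
Stage 2 is unloaded, so V_B = V_A · R4/(R3+R4) = 0.7828 × 5.59/12.11 = 0.3614 V.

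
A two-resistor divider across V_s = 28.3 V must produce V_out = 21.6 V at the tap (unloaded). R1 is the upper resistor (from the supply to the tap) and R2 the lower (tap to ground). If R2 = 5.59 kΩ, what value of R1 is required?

R1 ≈ 1.73 kΩ

V_out/V_s = R2/(R1+R2) = 0.7633.
So R1 = R2 · (V_s/V_out − 1) = 5.59 × (28.3/21.6 − 1) = 5.59 × 0.3102 = 1.734 kΩ.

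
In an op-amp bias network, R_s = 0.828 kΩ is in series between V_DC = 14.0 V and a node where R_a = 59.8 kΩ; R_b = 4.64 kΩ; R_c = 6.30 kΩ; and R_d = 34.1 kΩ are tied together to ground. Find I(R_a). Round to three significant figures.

I ≈ 0.174 mA

Parallel bank: R_p = 1/(1/59.8 + 1/4.64 + 1/6.30 + 1/34.1) = 2.379 kΩ.
V_A = 14.0 × 2.379/3.207 = 10.39 V.
I(R_a) = V_A / R_a = 10.39/59.8 = 0.1737 mA.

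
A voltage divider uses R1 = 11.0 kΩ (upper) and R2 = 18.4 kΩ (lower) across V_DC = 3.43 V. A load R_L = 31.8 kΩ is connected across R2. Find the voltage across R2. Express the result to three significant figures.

V_out ≈ 1.76 V

R2 ‖ R_L = (18.4 × 31.8)/(18.4 + 31.8) = 11.66 kΩ.
Voltage divider with the loaded lower leg: V_out = 3.43 × 11.66/(11.0 + 11.66) = 3.43 × 0.5145 = 1.765 V.
(Unloaded it would be 2.15 V; the load pulls it down.)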